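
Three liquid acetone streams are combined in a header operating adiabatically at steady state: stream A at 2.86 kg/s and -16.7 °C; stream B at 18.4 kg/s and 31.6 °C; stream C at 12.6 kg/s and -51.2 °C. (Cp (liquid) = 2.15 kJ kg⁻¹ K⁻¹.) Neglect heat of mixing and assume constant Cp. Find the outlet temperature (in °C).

Adiabatic, steady state ⇒ Σ ṁᵢCp,ᵢ(T_out − Tᵢ) = 0
Σ ṁᵢCp,ᵢTᵢ = 2.86×2.15×-16.7 + 18.4×2.15×31.6 + 12.6×2.15×-51.2 = -239.6
Σ ṁᵢCp,ᵢ = 2.86×2.15 + 18.4×2.15 + 12.6×2.15 = 72.799
T_out = -239.6 / 72.799 = -3.2913 °C

T_out = -3.29 °C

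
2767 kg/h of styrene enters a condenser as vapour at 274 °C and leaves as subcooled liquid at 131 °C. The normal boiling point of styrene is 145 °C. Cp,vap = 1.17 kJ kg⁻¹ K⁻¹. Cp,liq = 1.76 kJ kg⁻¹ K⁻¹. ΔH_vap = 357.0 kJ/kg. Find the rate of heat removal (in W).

Q_c = 409000 W

vapour 274→145 °C: -150.93 kJ/kg
condensation at 145 °C: -357 kJ/kg
liquid 145→131 °C: -24.64 kJ/kg
Δh = -150.93 + -357 + -24.64 = -532.57 kJ/kg
Q = ṁ·Δh = 2767 kg/h × -532.57 kJ/kg = -1.4736e+06 kJ/h
|Q| = 409.34 kW = 409340 W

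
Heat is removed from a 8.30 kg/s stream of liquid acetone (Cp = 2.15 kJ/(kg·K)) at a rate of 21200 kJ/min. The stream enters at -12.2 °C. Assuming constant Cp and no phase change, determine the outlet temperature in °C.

Q = 21200 kJ/min = 353.33 kJ/s
ΔT = Q/(ṁ·Cp) = 353.33/(8.30×2.15) = 19.8 K
T_out = -12.2 − 19.8 = -32 °C

T_out = -32.0 °C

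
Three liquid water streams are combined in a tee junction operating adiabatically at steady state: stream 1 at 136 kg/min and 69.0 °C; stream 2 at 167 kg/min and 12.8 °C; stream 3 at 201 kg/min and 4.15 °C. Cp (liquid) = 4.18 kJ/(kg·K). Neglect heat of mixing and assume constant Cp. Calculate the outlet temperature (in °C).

Adiabatic, steady state ⇒ Σ ṁᵢCp,ᵢ(T_out − Tᵢ) = 0
Σ ṁᵢCp,ᵢTᵢ = 136×4.18×69.0 + 167×4.18×12.8 + 201×4.18×4.15 = 51647
Σ ṁᵢCp,ᵢ = 136×4.18 + 167×4.18 + 201×4.18 = 2106.7
T_out = 51647 / 2106.7 = 24.515 °C

T_out = 24.5 °C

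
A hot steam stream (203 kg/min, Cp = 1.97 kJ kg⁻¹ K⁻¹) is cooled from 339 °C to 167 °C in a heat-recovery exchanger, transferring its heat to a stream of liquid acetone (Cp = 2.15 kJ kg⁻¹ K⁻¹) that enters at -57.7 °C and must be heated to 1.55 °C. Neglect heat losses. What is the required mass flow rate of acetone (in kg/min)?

ṁ_c = 540 kg/min

Heat released by hot stream: Q = 203 × 1.97 × (339 − 167) = 68785 kJ/min
Energy balance on cold side (adiabatic exchanger): Q = ṁ_c·Cp_c·(T_c,out − T_c,in)
ṁ_c = 68785 / [2.15 × (1.55 − -57.7)] = 539.96 kg/min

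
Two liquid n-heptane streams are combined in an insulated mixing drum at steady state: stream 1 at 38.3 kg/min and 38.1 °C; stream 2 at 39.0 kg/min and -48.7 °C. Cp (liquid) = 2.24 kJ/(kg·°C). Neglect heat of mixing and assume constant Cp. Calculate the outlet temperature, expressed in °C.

T_out = -5.69 °C

Adiabatic, steady state ⇒ Σ ṁᵢCp,ᵢ(T_out − Tᵢ) = 0
Σ ṁᵢCp,ᵢTᵢ = 38.3×2.24×38.1 + 39.0×2.24×-48.7 = -985.76
Σ ṁᵢCp,ᵢ = 38.3×2.24 + 39.0×2.24 = 173.15
T_out = -985.76 / 173.15 = -5.693 °C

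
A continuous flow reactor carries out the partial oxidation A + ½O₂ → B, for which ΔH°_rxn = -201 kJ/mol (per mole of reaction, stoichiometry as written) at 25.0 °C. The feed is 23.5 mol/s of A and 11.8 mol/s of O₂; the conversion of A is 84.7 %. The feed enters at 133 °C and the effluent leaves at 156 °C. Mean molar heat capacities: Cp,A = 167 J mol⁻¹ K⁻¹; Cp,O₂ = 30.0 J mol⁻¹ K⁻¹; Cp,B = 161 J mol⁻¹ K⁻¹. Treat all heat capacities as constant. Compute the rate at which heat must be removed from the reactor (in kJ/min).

Q_out = 237000 kJ/min

Extent of reaction ξ = 0.847 × 23.5 = 19.904 mol/s
Reaction term: ξ·ΔH°_rxn = 19.904 × -201 = -4000.8 kJ/s
Sensible, feed 133→25 °C: -462.08 kJ/s
Outlet flows (mol/s): A 3.5955, O₂ 1.8478, B 19.904
Sensible, products 25→156 °C: 505.73 kJ/s
Q = ΔH = -3957.2 kJ/s = -3957.2 kW
Heat removed = 237430 kJ/min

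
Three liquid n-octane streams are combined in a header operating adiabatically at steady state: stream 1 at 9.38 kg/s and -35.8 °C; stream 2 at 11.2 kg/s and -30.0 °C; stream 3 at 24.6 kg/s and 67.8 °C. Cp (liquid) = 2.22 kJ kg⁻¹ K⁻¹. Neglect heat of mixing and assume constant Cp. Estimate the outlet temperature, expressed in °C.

T_out = 22.0 °C

No heat crosses the boundary, so H_out = H_in.
T_out = Σ ṁᵢCp,ᵢTᵢ / Σ ṁᵢCp,ᵢ
      = 2211.3 / 100.3 = 22.047 °C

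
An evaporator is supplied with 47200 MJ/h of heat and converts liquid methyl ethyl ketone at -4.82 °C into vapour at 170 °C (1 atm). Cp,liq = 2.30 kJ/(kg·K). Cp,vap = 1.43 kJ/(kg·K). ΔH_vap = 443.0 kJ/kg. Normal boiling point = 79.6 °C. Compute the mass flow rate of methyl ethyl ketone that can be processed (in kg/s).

Δh = 2.30×(79.6−-4.82) + 443.0 + 1.43×(170−79.6) = 766.44 kJ/kg
Q = 47200 MJ/h = 13111 kJ/s = 13111 kJ/s
ṁ = Q/Δh = 13111 / 766.44 = 17.107 kg/s

ṁ = 17.1 kg/s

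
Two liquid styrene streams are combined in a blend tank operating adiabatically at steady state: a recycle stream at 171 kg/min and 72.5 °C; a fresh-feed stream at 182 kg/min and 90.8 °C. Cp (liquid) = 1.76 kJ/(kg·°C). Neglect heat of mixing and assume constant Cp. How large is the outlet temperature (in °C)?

T_out = 81.9 °C

No heat crosses the boundary, so H_out = H_in.
T_out = Σ ṁᵢCp,ᵢTᵢ / Σ ṁᵢCp,ᵢ
      = 50905 / 621.28 = 81.935 °C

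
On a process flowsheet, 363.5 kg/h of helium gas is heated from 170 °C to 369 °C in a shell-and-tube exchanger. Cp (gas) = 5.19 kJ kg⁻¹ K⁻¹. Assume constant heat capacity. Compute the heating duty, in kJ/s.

Q = ṁ·Cp·ΔT = 363.5 × 5.19 × (369 − 170) = 375430 kJ/h
Converting: 375430 / 3600 s = 104.29 kW

Q = 104 kJ/s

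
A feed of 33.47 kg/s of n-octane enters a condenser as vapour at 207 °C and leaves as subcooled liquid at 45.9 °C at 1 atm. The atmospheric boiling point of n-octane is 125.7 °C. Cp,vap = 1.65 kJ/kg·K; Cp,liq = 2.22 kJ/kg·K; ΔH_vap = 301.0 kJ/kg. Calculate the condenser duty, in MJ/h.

Q_c = 73800 MJ/h

vapour 207→125.7 °C: -134.14 kJ/kg
condensation at 125.7 °C: -301 kJ/kg
liquid 125.7→45.9 °C: -177.16 kJ/kg
Δh = -134.14 + -301 + -177.16 = -612.3 kJ/kg
Q = ṁ·Δh = 33.47 kg/s × -612.3 kJ/kg = -20494 kJ/s
|Q| = 20494 kW = 73777 MJ/h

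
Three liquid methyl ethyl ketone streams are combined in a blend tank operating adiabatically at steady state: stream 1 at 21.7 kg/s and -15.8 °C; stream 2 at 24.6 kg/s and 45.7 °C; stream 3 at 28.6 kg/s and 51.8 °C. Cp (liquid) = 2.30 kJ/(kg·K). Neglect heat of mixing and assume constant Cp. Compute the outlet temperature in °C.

T_out = 30.2 °C

No heat crosses the boundary, so H_out = H_in.
T_out = Σ ṁᵢCp,ᵢTᵢ / Σ ṁᵢCp,ᵢ
      = 5204.5 / 172.27 = 30.211 °C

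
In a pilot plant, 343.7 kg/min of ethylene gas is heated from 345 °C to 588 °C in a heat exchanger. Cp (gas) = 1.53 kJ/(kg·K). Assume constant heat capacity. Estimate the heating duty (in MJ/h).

Q = ṁ·Cp·ΔT = 343.7 × 1.53 × (588 − 345) = 127780 kJ/min
Converting: 127780 / 60 s = 2129.7 kW
Heating duty = 7667.1 MJ/h

Q = 7670 MJ/h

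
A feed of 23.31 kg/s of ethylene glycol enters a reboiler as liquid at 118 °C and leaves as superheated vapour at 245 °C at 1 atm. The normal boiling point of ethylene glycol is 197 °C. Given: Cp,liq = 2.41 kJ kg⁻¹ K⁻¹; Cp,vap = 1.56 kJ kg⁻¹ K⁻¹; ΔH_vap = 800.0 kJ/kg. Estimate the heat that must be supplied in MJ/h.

Q = 89400 MJ/h

liquid 118→197 °C: 190.39 kJ/kg
vaporisation at 197 °C: 800 kJ/kg
vapour 197→245 °C: 74.88 kJ/kg
Δh = 190.39 + 800 + 74.88 = 1065.3 kJ/kg
Q = ṁ·Δh = 23.31 kg/s × 1065.3 kJ/kg = 24831 kJ/s
|Q| = 24831 kW = 89393 MJ/h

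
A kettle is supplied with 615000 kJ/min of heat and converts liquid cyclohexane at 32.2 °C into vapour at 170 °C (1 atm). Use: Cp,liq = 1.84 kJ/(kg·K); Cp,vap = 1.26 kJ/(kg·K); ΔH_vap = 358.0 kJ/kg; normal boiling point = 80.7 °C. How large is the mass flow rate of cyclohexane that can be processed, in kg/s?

Δh = 1.84×(80.7−32.2) + 358.0 + 1.26×(170−80.7) = 559.76 kJ/kg
Q = 615000 kJ/min = 10250 kJ/s = 10250 kJ/s
ṁ = Q/Δh = 10250 / 559.76 = 18.311 kg/s

ṁ = 18.3 kg/s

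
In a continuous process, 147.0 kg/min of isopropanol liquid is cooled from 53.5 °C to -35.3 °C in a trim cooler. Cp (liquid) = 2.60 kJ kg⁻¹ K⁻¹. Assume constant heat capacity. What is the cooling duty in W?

Q_c = 566000 W

Q = ṁ·Cp·ΔT = 147.0 × 2.60 × (-35.3 − 53.5) = -33939 kJ/min
Converting: 33939 / 60 s = 565.66 kW
Cooling duty = 565660 W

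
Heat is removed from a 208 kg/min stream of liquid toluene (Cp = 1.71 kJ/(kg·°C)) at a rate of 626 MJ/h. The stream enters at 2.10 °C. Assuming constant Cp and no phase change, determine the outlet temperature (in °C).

Q = 626 MJ/h = 10433 kJ/min
ΔT = Q/(ṁ·Cp) = 10433/(208×1.71) = 29.333 K
T_out = 2.10 − 29.333 = -27.233 °C

T_out = -27.2 °C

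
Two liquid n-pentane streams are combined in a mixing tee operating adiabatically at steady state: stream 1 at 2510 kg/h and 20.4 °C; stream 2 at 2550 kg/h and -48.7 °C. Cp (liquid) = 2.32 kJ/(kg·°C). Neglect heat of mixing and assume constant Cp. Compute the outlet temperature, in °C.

T_out = -14.4 °C

Energy balance with Q = 0: Σ ṁᵢCp,ᵢ(T_out − Tᵢ) = 0
Σ ṁᵢCp,ᵢTᵢ = 2510×2.32×20.4 + 2550×2.32×-48.7 = -169320
Σ ṁᵢCp,ᵢ = 2510×2.32 + 2550×2.32 = 11739
T_out = -169320 / 11739 = -14.423 °C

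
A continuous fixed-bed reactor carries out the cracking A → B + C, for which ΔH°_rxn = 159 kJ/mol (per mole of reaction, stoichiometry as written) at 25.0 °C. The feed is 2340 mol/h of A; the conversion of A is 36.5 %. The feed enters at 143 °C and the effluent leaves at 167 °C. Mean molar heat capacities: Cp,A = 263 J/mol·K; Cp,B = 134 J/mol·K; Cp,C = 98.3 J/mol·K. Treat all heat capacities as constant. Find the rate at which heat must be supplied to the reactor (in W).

Q_in = 40800 W

Extent of reaction ξ = 0.365 × 2340 = 854.1 mol/h
Reaction term: ξ·ΔH°_rxn = 854.1 × 159 = 135800 kJ/h
Sensible, feed 143→25 °C: -72620 kJ/h
Outlet flows (mol/h): A 1485.9, B 854.1, C 854.1
Sensible, products 25→167 °C: 83666 kJ/h
Q = ΔH = 146850 kJ/h = 40.791 kW
Heat supplied = 40791 W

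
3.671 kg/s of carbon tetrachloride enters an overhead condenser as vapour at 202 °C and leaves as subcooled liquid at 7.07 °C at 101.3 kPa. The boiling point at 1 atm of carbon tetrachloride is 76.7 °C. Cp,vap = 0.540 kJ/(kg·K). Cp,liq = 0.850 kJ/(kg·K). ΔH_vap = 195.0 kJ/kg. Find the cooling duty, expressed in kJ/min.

vapour 202→76.7 °C: -67.662 kJ/kg
condensation at 76.7 °C: -195 kJ/kg
liquid 76.7→7.07 °C: -59.185 kJ/kg
Δh = -67.662 + -195 + -59.185 = -321.85 kJ/kg
Q = ṁ·Δh = 3.671 kg/s × -321.85 kJ/kg = -1181.5 kJ/s
|Q| = 1181.5 kW = 70890 kJ/min

Q_c = 70900 kJ/min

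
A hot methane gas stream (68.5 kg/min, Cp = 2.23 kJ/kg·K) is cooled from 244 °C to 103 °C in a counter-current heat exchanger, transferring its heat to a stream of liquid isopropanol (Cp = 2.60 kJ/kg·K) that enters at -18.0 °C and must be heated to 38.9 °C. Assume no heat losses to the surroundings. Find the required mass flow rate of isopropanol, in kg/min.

Heat released by hot stream: Q = 68.5 × 2.23 × (244 − 103) = 21538 kJ/min
Energy balance on cold side (adiabatic exchanger): Q = ṁ_c·Cp_c·(T_c,out − T_c,in)
ṁ_c = 21538 / [2.60 × (38.9 − -18.0)] = 145.59 kg/min

ṁ_c = 146 kg/min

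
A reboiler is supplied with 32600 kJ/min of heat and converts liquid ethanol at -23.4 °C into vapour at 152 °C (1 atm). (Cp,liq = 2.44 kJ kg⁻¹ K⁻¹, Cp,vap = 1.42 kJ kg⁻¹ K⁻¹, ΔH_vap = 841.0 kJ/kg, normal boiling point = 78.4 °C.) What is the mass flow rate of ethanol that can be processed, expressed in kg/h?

ṁ = 1640 kg/h

Δh = 2.44×(78.4−-23.4) + 841.0 + 1.42×(152−78.4) = 1193.9 kJ/kg
Q = 32600 kJ/min = 543.33 kJ/s = 1.956e+06 kJ/h
ṁ = Q/Δh = 1.956e+06 / 1193.9 = 1638.3 kg/h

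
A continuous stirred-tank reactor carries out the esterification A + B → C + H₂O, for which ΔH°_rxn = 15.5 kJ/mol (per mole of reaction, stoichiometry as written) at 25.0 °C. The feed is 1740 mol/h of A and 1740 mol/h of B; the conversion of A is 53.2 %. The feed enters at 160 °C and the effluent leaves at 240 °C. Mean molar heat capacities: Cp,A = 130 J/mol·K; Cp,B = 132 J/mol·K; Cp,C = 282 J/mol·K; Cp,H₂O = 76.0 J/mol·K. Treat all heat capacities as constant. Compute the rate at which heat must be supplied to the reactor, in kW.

Extent of reaction ξ = 0.532 × 1740 = 925.68 mol/h
Reaction term: ξ·ΔH°_rxn = 925.68 × 15.5 = 14348 kJ/h
Sensible, feed 160→25 °C: -61544 kJ/h
Outlet flows (mol/h): A 814.32, B 814.32, C 925.68, H₂O 925.68
Sensible, products 25→240 °C: 117120 kJ/h
Q = ΔH = 69924 kJ/h = 19.423 kW
Heat supplied = 19.423 kW

Q_in = 19.4 kW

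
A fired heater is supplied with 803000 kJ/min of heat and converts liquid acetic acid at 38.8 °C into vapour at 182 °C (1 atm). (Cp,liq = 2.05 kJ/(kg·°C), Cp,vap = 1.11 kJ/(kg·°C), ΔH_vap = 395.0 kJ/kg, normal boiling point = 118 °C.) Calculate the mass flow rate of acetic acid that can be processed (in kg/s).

ṁ = 21.3 kg/s

Δh = 2.05×(118−38.8) + 395.0 + 1.11×(182−118) = 628.4 kJ/kg
Q = 803000 kJ/min = 13383 kJ/s = 13383 kJ/s
ṁ = Q/Δh = 13383 / 628.4 = 21.297 kg/s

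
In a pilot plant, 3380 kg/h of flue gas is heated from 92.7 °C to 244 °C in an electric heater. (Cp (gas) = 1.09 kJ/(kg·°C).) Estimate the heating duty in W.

Q = ṁ·Cp·ΔT = 3380 × 1.09 × (244 − 92.7) = 557420 kJ/h
Converting: 557420 / 3600 s = 154.84 kW
Heating duty = 154840 W

Q = 155000 W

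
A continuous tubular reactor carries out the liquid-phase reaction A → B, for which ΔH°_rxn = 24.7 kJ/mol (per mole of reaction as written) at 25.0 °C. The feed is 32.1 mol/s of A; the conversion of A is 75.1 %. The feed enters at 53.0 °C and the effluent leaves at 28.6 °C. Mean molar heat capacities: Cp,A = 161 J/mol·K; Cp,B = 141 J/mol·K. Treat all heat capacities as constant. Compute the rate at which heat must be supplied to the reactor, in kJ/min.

Q_in = 28100 kJ/min

Extent of reaction ξ = 0.751 × 32.1 = 24.107 mol/s
Reaction term: ξ·ΔH°_rxn = 24.107 × 24.7 = 595.45 kJ/s
Sensible, feed 53.0→25 °C: -144.71 kJ/s
Outlet flows (mol/s): A 7.9929, B 24.107
Sensible, products 25→28.6 °C: 16.869 kJ/s
Q = ΔH = 467.61 kJ/s = 467.61 kW
Heat supplied = 28056 kJ/min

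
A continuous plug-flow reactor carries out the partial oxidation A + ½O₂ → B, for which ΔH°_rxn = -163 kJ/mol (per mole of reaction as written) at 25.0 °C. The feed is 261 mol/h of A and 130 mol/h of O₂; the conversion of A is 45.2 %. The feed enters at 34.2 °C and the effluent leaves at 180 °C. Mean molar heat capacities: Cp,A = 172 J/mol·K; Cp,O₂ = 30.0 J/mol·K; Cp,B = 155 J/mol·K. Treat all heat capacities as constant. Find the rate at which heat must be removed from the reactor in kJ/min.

Extent of reaction ξ = 0.452 × 261 = 117.97 mol/h
Reaction term: ξ·ΔH°_rxn = 117.97 × -163 = -19229 kJ/h
Sensible, feed 34.2→25 °C: -448.89 kJ/h
Outlet flows (mol/h): A 143.03, O₂ 71.014, B 117.97
Sensible, products 25→180 °C: 6977.6 kJ/h
Q = ΔH = -12701 kJ/h = -3.528 kW
Heat removed = 211.68 kJ/min

Q_out = 212 kJ/min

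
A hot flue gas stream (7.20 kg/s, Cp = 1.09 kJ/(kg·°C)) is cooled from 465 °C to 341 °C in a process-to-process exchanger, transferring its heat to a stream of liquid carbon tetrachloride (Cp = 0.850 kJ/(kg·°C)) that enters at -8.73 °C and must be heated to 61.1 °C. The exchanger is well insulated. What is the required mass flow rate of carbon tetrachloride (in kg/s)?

Heat released by hot stream: Q = 7.20 × 1.09 × (465 − 341) = 973.15 kJ/s
Energy balance on cold side (adiabatic exchanger): Q = ṁ_c·Cp_c·(T_c,out − T_c,in)
ṁ_c = 973.15 / [0.850 × (61.1 − -8.73)] = 16.395 kg/s

ṁ_c = 16.4 kg/s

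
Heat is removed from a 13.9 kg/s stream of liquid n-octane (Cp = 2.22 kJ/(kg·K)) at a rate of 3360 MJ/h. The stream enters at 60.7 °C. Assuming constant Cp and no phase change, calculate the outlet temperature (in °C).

Q = 3360 MJ/h = 933.33 kJ/s
ΔT = Q/(ṁ·Cp) = 933.33/(13.9×2.22) = 30.246 K
T_out = 60.7 − 30.246 = 30.454 °C

T_out = 30.5 °C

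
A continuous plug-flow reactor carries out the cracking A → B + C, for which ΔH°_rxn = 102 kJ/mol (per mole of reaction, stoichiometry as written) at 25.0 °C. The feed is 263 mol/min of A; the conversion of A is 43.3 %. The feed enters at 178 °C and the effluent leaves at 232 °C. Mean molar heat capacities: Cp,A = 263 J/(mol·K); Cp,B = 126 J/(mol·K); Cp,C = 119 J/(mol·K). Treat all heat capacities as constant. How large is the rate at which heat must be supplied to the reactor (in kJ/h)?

Q_in = 896000 kJ/h

Extent of reaction ξ = 0.433 × 263 = 113.88 mol/min
Reaction term: ξ·ΔH°_rxn = 113.88 × 102 = 11616 kJ/min
Sensible, feed 178→25 °C: -10583 kJ/min
Outlet flows (mol/min): A 149.12, B 113.88, C 113.88
Sensible, products 25→232 °C: 13894 kJ/min
Q = ΔH = 14926 kJ/min = 248.77 kW
Heat supplied = 895590 kJ/h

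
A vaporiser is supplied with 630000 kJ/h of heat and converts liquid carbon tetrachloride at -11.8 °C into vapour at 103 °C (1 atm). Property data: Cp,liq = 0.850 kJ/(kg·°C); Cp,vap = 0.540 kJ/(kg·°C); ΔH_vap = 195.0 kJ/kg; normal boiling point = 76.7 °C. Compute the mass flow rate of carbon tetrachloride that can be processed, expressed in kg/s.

Δh = 0.850×(76.7−-11.8) + 195.0 + 0.540×(103−76.7) = 284.43 kJ/kg
Q = 630000 kJ/h = 175 kJ/s = 175 kJ/s
ṁ = Q/Δh = 175 / 284.43 = 0.61527 kg/s

ṁ = 0.615 kg/s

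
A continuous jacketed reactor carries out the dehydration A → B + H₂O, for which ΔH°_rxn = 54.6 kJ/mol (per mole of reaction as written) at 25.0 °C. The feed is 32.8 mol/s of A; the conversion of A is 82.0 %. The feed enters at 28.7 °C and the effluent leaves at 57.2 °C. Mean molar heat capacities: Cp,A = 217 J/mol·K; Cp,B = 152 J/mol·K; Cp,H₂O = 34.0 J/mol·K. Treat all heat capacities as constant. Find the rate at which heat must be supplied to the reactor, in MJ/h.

Q_in = 5920 MJ/h

Extent of reaction ξ = 0.820 × 32.8 = 26.896 mol/s
Reaction term: ξ·ΔH°_rxn = 26.896 × 54.6 = 1468.5 kJ/s
Sensible, feed 28.7→25 °C: -26.335 kJ/s
Outlet flows (mol/s): A 5.904, B 26.896, H₂O 26.896
Sensible, products 25→57.2 °C: 202.34 kJ/s
Q = ΔH = 1644.5 kJ/s = 1644.5 kW
Heat supplied = 5920.3 MJ/h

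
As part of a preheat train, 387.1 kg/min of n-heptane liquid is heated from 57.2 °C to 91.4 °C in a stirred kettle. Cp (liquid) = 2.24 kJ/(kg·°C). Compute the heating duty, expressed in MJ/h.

Q = 1780 MJ/h

Q = ṁ·Cp·ΔT = 387.1 × 2.24 × (91.4 − 57.2) = 29655 kJ/min
Converting: 29655 / 60 s = 494.25 kW
Heating duty = 1779.3 MJ/h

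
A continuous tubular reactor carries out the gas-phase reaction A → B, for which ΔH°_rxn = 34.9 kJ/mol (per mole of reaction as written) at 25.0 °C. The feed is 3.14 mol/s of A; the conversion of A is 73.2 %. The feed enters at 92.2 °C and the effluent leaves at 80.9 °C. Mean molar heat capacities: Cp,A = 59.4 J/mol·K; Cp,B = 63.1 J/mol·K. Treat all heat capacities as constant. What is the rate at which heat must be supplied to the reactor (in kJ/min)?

Q_in = 4720 kJ/min

Extent of reaction ξ = 0.732 × 3.14 = 2.2985 mol/s
Reaction term: ξ·ΔH°_rxn = 2.2985 × 34.9 = 80.217 kJ/s
Sensible, feed 92.2→25 °C: -12.534 kJ/s
Outlet flows (mol/s): A 0.84152, B 2.2985
Sensible, products 25→80.9 °C: 10.902 kJ/s
Q = ΔH = 78.585 kJ/s = 78.585 kW
Heat supplied = 4715.1 kJ/min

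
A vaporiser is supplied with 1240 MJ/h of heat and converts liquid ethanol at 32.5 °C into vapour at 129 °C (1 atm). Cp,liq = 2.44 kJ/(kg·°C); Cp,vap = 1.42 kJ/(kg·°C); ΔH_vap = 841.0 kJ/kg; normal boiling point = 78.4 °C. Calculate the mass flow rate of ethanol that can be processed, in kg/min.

ṁ = 20.2 kg/min

Δh = 2.44×(78.4−32.5) + 841.0 + 1.42×(129−78.4) = 1024.8 kJ/kg
Q = 1240 MJ/h = 344.44 kJ/s = 20667 kJ/min
ṁ = Q/Δh = 20667 / 1024.8 = 20.166 kg/min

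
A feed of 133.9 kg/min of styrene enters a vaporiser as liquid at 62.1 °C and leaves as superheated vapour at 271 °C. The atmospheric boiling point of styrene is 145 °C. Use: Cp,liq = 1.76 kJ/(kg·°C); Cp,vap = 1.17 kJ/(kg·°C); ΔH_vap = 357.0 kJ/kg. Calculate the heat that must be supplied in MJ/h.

Q = 5220 MJ/h

liquid 62.1→145 °C: 145.9 kJ/kg
vaporisation at 145 °C: 357 kJ/kg
vapour 145→271 °C: 147.42 kJ/kg
Δh = 145.9 + 357 + 147.42 = 650.32 kJ/kg
Q = ṁ·Δh = 133.9 kg/min × 650.32 kJ/kg = 87078 kJ/min
|Q| = 1451.3 kW = 5224.7 MJ/h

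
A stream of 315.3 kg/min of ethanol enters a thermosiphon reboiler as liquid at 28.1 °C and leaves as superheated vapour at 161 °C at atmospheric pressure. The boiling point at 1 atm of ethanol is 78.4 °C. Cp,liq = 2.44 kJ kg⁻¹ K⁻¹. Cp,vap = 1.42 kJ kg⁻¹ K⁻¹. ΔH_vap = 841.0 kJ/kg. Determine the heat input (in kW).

liquid 28.1→78.4 °C: 122.73 kJ/kg
vaporisation at 78.4 °C: 841 kJ/kg
vapour 78.4→161 °C: 117.29 kJ/kg
Δh = 122.73 + 841 + 117.29 = 1081 kJ/kg
Q = ṁ·Δh = 315.3 kg/min × 1081 kJ/kg = 340850 kJ/min
|Q| = 5680.8 kW

Q = 5680 kW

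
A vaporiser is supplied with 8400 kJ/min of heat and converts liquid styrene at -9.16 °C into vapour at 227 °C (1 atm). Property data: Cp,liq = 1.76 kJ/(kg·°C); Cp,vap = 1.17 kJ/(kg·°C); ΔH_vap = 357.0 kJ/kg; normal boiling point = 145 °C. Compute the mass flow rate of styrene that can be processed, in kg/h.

ṁ = 696 kg/h

Δh = 1.76×(145−-9.16) + 357.0 + 1.17×(227−145) = 724.26 kJ/kg
Q = 8400 kJ/min = 140 kJ/s = 504000 kJ/h
ṁ = Q/Δh = 504000 / 724.26 = 695.88 kg/h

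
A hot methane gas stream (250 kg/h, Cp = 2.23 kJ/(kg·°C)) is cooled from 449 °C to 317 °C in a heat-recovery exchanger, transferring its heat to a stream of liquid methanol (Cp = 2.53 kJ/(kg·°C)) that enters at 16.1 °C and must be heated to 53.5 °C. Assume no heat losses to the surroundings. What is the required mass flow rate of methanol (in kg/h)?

Heat released by hot stream: Q = 250 × 2.23 × (449 − 317) = 73590 kJ/h
Energy balance on cold side (adiabatic exchanger): Q = ṁ_c·Cp_c·(T_c,out − T_c,in)
ṁ_c = 73590 / [2.53 × (53.5 − 16.1)] = 777.73 kg/h

ṁ_c = 778 kg/h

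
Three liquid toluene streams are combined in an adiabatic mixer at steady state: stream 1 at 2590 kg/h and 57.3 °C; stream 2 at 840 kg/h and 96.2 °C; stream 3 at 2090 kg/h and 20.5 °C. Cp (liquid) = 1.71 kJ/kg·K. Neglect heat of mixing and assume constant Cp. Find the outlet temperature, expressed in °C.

Adiabatic, steady state ⇒ Σ ṁᵢCp,ᵢ(T_out − Tᵢ) = 0
Σ ṁᵢCp,ᵢTᵢ = 2590×1.71×57.3 + 840×1.71×96.2 + 2090×1.71×20.5 = 465220
Σ ṁᵢCp,ᵢ = 2590×1.71 + 840×1.71 + 2090×1.71 = 9439.2
T_out = 465220 / 9439.2 = 49.286 °C

T_out = 49.3 °C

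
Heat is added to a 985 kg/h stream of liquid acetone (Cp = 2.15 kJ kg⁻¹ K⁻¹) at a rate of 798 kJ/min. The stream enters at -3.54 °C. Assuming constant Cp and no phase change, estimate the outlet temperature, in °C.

T_out = 19.1 °C

Q = 798 kJ/min = 47880 kJ/h
ΔT = Q/(ṁ·Cp) = 47880/(985×2.15) = 22.609 K
T_out = -3.54 + 22.609 = 19.069 °C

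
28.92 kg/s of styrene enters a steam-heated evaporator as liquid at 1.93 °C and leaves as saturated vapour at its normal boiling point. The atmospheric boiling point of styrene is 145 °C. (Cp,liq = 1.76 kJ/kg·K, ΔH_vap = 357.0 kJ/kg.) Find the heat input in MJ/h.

liquid 1.93→145 °C: 251.8 kJ/kg
vaporisation at 145 °C: 357 kJ/kg
Δh = 251.8 + 357 = 608.8 kJ/kg
Q = ṁ·Δh = 28.92 kg/s × 608.8 kJ/kg = 17607 kJ/s
|Q| = 17607 kW = 63384 MJ/h

Q = 63400 MJ/h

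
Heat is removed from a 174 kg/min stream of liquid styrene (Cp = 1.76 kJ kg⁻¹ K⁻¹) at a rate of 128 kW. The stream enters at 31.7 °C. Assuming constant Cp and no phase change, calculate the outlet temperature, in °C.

T_out = 6.62 °C

Q = 128 kW = 7680 kJ/min
ΔT = Q/(ṁ·Cp) = 7680/(174×1.76) = 25.078 K
T_out = 31.7 − 25.078 = 6.6216 °C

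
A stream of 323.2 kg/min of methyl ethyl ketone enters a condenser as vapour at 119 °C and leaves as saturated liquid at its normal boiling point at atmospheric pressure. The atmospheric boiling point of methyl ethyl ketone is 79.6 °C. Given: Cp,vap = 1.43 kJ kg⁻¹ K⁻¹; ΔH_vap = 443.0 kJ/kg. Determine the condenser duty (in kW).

Q_c = 2690 kW

vapour 119→79.6 °C: -56.342 kJ/kg
condensation at 79.6 °C: -443 kJ/kg
Δh = -56.342 + -443 = -499.34 kJ/kg
Q = ṁ·Δh = 323.2 kg/min × -499.34 kJ/kg = -161390 kJ/min
|Q| = 2689.8 kW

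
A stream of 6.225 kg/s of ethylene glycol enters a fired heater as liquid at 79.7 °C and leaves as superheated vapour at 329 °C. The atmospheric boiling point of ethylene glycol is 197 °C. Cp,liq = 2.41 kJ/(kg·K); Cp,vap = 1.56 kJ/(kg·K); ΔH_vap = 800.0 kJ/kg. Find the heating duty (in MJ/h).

Q = 28900 MJ/h

liquid 79.7→197 °C: 282.69 kJ/kg
vaporisation at 197 °C: 800 kJ/kg
vapour 197→329 °C: 205.92 kJ/kg
Δh = 282.69 + 800 + 205.92 = 1288.6 kJ/kg
Q = ṁ·Δh = 6.225 kg/s × 1288.6 kJ/kg = 8021.6 kJ/s
|Q| = 8021.6 kW = 28878 MJ/h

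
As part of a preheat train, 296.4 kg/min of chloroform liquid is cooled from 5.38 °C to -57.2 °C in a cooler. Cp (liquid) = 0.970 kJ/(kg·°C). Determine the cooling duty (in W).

Q = ṁ·Cp·ΔT = 296.4 × 0.970 × (-57.2 − 5.38) = -17992 kJ/min
Converting: 17992 / 60 s = 299.87 kW
Cooling duty = 299870 W

Q_c = 300000 W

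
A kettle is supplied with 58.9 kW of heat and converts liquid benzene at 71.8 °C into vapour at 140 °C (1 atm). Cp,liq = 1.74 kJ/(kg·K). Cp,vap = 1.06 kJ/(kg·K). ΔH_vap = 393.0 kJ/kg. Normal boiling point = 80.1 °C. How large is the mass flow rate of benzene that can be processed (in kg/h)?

Δh = 1.74×(80.1−71.8) + 393.0 + 1.06×(140−80.1) = 470.94 kJ/kg
Q = 58.9 kW = 58.9 kJ/s = 212040 kJ/h
ṁ = Q/Δh = 212040 / 470.94 = 450.25 kg/h

ṁ = 450 kg/h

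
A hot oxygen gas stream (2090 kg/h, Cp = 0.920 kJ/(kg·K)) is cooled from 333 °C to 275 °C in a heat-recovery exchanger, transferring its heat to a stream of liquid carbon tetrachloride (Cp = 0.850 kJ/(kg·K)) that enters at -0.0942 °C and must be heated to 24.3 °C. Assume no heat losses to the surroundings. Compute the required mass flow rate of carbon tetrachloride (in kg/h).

ṁ_c = 5380 kg/h

Heat released by hot stream: Q = 2090 × 0.920 × (333 − 275) = 111520 kJ/h
Energy balance on cold side (adiabatic exchanger): Q = ṁ_c·Cp_c·(T_c,out − T_c,in)
ṁ_c = 111520 / [0.850 × (24.3 − -0.0942)] = 5378.4 kg/h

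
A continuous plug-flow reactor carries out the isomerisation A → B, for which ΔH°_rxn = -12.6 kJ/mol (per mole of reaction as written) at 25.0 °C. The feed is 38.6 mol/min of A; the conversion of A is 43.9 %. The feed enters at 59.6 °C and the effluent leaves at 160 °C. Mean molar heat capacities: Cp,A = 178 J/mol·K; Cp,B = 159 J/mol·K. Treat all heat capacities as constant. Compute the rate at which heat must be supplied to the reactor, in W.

Q_in = 7210 W

Extent of reaction ξ = 0.439 × 38.6 = 16.945 mol/min
Reaction term: ξ·ΔH°_rxn = 16.945 × -12.6 = -213.51 kJ/min
Sensible, feed 59.6→25 °C: -237.73 kJ/min
Outlet flows (mol/min): A 21.655, B 16.945
Sensible, products 25→160 °C: 884.09 kJ/min
Q = ΔH = 432.85 kJ/min = 7.2142 kW
Heat supplied = 7214.2 W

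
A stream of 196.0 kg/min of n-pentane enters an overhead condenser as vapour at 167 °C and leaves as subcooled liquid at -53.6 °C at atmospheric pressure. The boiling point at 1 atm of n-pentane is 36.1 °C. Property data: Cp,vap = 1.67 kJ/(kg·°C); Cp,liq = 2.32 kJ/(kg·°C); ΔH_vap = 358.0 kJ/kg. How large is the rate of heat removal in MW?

Q_c = 2.56 MW

vapour 167→36.1 °C: -218.6 kJ/kg
condensation at 36.1 °C: -358 kJ/kg
liquid 36.1→-53.6 °C: -208.1 kJ/kg
Δh = -218.6 + -358 + -208.1 = -784.71 kJ/kg
Q = ṁ·Δh = 196.0 kg/min × -784.71 kJ/kg = -153800 kJ/min
|Q| = 2563.4 kW = 2.5634 MW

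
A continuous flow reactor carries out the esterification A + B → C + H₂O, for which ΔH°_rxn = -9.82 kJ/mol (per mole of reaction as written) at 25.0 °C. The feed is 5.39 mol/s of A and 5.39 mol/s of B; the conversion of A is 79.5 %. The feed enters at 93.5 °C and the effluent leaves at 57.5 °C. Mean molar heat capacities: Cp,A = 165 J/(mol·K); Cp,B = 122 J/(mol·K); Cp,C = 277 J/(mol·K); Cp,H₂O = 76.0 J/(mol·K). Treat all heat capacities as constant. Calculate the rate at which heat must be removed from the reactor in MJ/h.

Q_out = 319 MJ/h

Extent of reaction ξ = 0.795 × 5.39 = 4.2851 mol/s
Reaction term: ξ·ΔH°_rxn = 4.2851 × -9.82 = -42.079 kJ/s
Sensible, feed 93.5→25 °C: -105.96 kJ/s
Outlet flows (mol/s): A 1.1049, B 1.1049, C 4.2851, H₂O 4.2851
Sensible, products 25→57.5 °C: 59.467 kJ/s
Q = ΔH = -88.577 kJ/s = -88.577 kW
Heat removed = 318.88 MJ/h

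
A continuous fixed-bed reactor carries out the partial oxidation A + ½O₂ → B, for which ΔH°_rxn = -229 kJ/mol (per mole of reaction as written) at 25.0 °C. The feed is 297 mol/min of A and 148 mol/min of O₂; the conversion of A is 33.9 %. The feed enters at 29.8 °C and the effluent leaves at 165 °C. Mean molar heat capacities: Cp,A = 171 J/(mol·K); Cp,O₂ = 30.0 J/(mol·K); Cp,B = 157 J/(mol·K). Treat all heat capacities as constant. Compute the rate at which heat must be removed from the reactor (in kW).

Q_out = 267 kW

Extent of reaction ξ = 0.339 × 297 = 100.68 mol/min
Reaction term: ξ·ΔH°_rxn = 100.68 × -229 = -23056 kJ/min
Sensible, feed 29.8→25 °C: -265.09 kJ/min
Outlet flows (mol/min): A 196.32, O₂ 97.659, B 100.68
Sensible, products 25→165 °C: 7323 kJ/min
Q = ΔH = -15998 kJ/min = -266.64 kW
Heat removed = 266.64 kW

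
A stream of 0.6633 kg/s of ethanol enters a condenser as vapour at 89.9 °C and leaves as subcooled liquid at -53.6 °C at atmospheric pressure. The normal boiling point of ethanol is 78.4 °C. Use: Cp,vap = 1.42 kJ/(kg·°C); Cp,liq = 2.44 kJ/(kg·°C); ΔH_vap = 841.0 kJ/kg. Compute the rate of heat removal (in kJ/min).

vapour 89.9→78.4 °C: -16.33 kJ/kg
condensation at 78.4 °C: -841 kJ/kg
liquid 78.4→-53.6 °C: -322.08 kJ/kg
Δh = -16.33 + -841 + -322.08 = -1179.4 kJ/kg
Q = ṁ·Δh = 0.6633 kg/s × -1179.4 kJ/kg = -782.3 kJ/s
|Q| = 782.3 kW = 46938 kJ/min

Q_c = 46900 kJ/min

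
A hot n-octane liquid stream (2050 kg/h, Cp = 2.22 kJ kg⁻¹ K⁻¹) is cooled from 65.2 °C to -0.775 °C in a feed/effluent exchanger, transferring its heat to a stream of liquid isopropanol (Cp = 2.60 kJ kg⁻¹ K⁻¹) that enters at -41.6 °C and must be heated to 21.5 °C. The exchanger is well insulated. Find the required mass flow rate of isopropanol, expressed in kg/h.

ṁ_c = 1830 kg/h

Heat released by hot stream: Q = 2050 × 2.22 × (65.2 − -0.775) = 300250 kJ/h
Energy balance on cold side (adiabatic exchanger): Q = ṁ_c·Cp_c·(T_c,out − T_c,in)
ṁ_c = 300250 / [2.60 × (21.5 − -41.6)] = 1830.1 kg/h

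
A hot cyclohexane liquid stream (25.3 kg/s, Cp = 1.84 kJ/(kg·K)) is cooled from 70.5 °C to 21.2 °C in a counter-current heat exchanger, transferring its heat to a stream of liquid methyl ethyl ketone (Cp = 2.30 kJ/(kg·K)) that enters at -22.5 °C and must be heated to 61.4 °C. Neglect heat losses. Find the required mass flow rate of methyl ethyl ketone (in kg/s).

Heat released by hot stream: Q = 25.3 × 1.84 × (70.5 − 21.2) = 2295 kJ/s
Energy balance on cold side (adiabatic exchanger): Q = ṁ_c·Cp_c·(T_c,out − T_c,in)
ṁ_c = 2295 / [2.30 × (61.4 − -22.5)] = 11.893 kg/s

ṁ_c = 11.9 kg/s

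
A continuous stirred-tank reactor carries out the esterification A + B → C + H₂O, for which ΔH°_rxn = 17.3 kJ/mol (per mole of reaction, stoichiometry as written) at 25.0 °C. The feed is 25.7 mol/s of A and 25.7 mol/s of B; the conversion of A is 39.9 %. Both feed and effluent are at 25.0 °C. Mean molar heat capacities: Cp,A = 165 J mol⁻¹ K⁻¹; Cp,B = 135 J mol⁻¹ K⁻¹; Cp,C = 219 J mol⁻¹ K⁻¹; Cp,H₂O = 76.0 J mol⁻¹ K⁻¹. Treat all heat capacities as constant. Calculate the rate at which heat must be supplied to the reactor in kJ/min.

Extent of reaction ξ = 0.399 × 25.7 = 10.254 mol/s
Reaction term: ξ·ΔH°_rxn = 10.254 × 17.3 = 177.4 kJ/s
Q = ΔH = 177.4 kJ/s = 177.4 kW
Heat supplied = 10644 kJ/min

Q_in = 10600 kJ/min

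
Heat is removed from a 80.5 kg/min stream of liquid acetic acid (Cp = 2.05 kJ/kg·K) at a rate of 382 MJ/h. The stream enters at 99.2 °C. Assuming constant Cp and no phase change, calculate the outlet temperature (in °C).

Q = 382 MJ/h = 6366.7 kJ/min
ΔT = Q/(ṁ·Cp) = 6366.7/(80.5×2.05) = 38.58 K
T_out = 99.2 − 38.58 = 60.62 °C

T_out = 60.6 °C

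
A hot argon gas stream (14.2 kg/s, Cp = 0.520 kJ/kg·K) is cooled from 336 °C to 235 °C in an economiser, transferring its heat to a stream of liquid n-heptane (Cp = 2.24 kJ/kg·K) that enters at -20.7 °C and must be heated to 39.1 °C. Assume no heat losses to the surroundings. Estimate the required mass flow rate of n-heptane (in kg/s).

Heat released by hot stream: Q = 14.2 × 0.520 × (336 − 235) = 745.78 kJ/s
Energy balance on cold side (adiabatic exchanger): Q = ṁ_c·Cp_c·(T_c,out − T_c,in)
ṁ_c = 745.78 / [2.24 × (39.1 − -20.7)] = 5.5675 kg/s

ṁ_c = 5.57 kg/s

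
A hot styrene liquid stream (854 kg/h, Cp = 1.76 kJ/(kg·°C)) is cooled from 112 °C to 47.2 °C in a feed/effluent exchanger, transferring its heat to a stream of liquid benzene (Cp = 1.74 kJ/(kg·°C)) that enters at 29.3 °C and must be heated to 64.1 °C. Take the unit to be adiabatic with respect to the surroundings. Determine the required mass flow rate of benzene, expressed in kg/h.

ṁ_c = 1610 kg/h

Heat released by hot stream: Q = 854 × 1.76 × (112 − 47.2) = 97397 kJ/h
Energy balance on cold side (adiabatic exchanger): Q = ṁ_c·Cp_c·(T_c,out − T_c,in)
ṁ_c = 97397 / [1.74 × (64.1 − 29.3)] = 1608.5 kg/h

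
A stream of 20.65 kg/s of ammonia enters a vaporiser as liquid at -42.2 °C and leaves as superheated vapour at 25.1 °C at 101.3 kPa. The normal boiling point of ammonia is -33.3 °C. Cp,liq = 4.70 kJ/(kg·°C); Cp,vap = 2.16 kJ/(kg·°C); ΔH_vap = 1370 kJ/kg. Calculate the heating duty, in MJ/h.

Q = 114000 MJ/h

liquid -42.2→-33.3 °C: 41.83 kJ/kg
vaporisation at -33.3 °C: 1370 kJ/kg
vapour -33.3→25.1 °C: 126.14 kJ/kg
Δh = 41.83 + 1370 + 126.14 = 1538 kJ/kg
Q = ṁ·Δh = 20.65 kg/s × 1538 kJ/kg = 31759 kJ/s
|Q| = 31759 kW = 114330 MJ/h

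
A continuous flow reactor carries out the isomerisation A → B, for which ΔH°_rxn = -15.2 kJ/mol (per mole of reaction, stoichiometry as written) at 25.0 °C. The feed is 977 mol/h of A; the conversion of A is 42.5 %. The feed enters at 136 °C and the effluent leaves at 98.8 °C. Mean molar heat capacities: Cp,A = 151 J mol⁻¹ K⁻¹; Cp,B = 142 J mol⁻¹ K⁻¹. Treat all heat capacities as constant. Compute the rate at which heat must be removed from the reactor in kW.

Q_out = 3.35 kW

Extent of reaction ξ = 0.425 × 977 = 415.22 mol/h
Reaction term: ξ·ΔH°_rxn = 415.22 × -15.2 = -6311.4 kJ/h
Sensible, feed 136→25 °C: -16375 kJ/h
Outlet flows (mol/h): A 561.78, B 415.22
Sensible, products 25→98.8 °C: 10612 kJ/h
Q = ΔH = -12075 kJ/h = -3.3542 kW
Heat removed = 3.3542 kW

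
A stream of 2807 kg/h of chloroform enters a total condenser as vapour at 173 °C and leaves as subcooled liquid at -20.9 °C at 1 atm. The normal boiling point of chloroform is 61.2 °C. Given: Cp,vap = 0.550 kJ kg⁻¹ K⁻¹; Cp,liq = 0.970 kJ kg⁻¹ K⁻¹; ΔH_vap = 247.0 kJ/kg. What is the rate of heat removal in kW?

vapour 173→61.2 °C: -61.49 kJ/kg
condensation at 61.2 °C: -247 kJ/kg
liquid 61.2→-20.9 °C: -79.637 kJ/kg
Δh = -61.49 + -247 + -79.637 = -388.13 kJ/kg
Q = ṁ·Δh = 2807 kg/h × -388.13 kJ/kg = -1.0895e+06 kJ/h
|Q| = 302.63 kW

Q_c = 303 kW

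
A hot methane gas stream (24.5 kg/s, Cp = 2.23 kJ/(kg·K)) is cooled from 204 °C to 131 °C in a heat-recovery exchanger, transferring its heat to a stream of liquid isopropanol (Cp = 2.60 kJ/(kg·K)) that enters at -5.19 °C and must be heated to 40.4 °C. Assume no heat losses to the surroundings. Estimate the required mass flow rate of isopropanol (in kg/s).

ṁ_c = 33.6 kg/s

Heat released by hot stream: Q = 24.5 × 2.23 × (204 − 131) = 3988.4 kJ/s
Energy balance on cold side (adiabatic exchanger): Q = ṁ_c·Cp_c·(T_c,out − T_c,in)
ṁ_c = 3988.4 / [2.60 × (40.4 − -5.19)] = 33.647 kg/s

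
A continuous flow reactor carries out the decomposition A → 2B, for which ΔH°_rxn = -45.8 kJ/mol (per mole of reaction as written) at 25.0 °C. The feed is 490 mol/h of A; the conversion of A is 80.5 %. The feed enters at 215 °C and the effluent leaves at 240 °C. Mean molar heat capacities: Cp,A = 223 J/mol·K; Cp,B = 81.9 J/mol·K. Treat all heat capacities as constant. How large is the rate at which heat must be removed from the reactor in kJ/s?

Extent of reaction ξ = 0.805 × 490 = 394.45 mol/h
Reaction term: ξ·ΔH°_rxn = 394.45 × -45.8 = -18066 kJ/h
Sensible, feed 215→25 °C: -20761 kJ/h
Outlet flows (mol/h): A 95.55, B 788.9
Sensible, products 25→240 °C: 18472 kJ/h
Q = ΔH = -20355 kJ/h = -5.6541 kW
Heat removed = 5.6541 kJ/s

Q_out = 5.65 kJ/s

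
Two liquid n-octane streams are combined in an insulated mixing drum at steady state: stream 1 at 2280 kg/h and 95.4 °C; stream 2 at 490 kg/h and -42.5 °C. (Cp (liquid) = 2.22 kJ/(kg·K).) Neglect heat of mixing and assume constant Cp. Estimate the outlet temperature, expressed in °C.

Energy balance with Q = 0: Σ ṁᵢCp,ᵢ(T_out − Tᵢ) = 0
Σ ṁᵢCp,ᵢTᵢ = 2280×2.22×95.4 + 490×2.22×-42.5 = 436650
Σ ṁᵢCp,ᵢ = 2280×2.22 + 490×2.22 = 6149.4
T_out = 436650 / 6149.4 = 71.006 °C

T_out = 71.0 °C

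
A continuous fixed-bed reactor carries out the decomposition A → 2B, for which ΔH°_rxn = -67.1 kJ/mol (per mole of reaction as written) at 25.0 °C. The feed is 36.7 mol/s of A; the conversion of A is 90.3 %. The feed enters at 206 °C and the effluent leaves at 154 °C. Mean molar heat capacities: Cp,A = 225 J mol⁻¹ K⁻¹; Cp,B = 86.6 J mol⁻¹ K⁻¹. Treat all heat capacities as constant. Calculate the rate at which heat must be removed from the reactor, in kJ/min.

Q_out = 172000 kJ/min

Extent of reaction ξ = 0.903 × 36.7 = 33.14 mol/s
Reaction term: ξ·ΔH°_rxn = 33.14 × -67.1 = -2223.7 kJ/s
Sensible, feed 206→25 °C: -1494.6 kJ/s
Outlet flows (mol/s): A 3.5599, B 66.28
Sensible, products 25→154 °C: 843.77 kJ/s
Q = ΔH = -2874.5 kJ/s = -2874.5 kW
Heat removed = 172470 kJ/min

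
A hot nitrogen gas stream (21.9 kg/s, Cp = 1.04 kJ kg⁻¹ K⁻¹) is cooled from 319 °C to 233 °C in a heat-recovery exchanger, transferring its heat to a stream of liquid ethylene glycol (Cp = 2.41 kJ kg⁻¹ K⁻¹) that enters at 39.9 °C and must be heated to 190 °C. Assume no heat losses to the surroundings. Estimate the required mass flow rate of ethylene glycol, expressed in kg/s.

Heat released by hot stream: Q = 21.9 × 1.04 × (319 − 233) = 1958.7 kJ/s
Energy balance on cold side (adiabatic exchanger): Q = ṁ_c·Cp_c·(T_c,out − T_c,in)
ṁ_c = 1958.7 / [2.41 × (190 − 39.9)] = 5.4147 kg/s

ṁ_c = 5.41 kg/s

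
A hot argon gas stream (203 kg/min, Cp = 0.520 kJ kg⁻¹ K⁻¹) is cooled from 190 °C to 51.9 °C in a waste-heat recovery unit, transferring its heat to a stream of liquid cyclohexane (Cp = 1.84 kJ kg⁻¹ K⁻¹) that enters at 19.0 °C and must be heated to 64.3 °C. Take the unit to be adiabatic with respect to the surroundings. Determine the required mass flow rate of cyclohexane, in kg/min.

ṁ_c = 175 kg/min

Heat released by hot stream: Q = 203 × 0.520 × (190 − 51.9) = 14578 kJ/min
Energy balance on cold side (adiabatic exchanger): Q = ṁ_c·Cp_c·(T_c,out − T_c,in)
ṁ_c = 14578 / [1.84 × (64.3 − 19.0)] = 174.89 kg/min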